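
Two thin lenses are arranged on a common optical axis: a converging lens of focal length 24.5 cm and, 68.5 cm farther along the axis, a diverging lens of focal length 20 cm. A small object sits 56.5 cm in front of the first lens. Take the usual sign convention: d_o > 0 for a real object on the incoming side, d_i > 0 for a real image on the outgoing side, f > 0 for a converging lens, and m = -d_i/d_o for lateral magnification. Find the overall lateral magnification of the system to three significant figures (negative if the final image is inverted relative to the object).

First lens: d_i1 = 1/(1/24.5 - 1/56.5) = 43.258 cm.
m_1 = -(43.258)/56.5 = -0.7656.
Object distance for lens 2: d_o2 = 68.5 - 43.258 = 25.242 cm.
Second lens: d_i2 = 1/(1/(-20) - 1/(25.242)) = -11.159 cm.
m_2 = -(-11.159)/(25.242) = 0.4421.
The system's lateral magnification is m_1 m_2 = (-0.7656)(0.4421) = -0.3385.

-0.338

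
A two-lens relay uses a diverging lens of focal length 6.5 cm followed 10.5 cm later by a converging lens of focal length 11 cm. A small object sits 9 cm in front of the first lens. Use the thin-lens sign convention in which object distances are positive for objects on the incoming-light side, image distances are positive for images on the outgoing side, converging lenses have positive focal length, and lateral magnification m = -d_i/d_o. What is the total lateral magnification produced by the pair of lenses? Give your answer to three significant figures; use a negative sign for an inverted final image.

First lens: d_i1 = 1/(1/(-6.5) - 1/9) = -3.774 cm.
m_1 = -(-3.774)/9 = 0.4194.
The intermediate image is virtual, 3.774 cm to the left of lens 1, so d_o2 = L - d_i1 = 10.5 - (-3.774) = 14.274 cm.
Second lens: d_i2 = 1/(1/11 - 1/(14.274)) = 47.956 cm.
m_2 = -(47.956)/(14.274) = -3.3596.
Overall magnification: m = m_1 m_2 = -1.4089.

-1.41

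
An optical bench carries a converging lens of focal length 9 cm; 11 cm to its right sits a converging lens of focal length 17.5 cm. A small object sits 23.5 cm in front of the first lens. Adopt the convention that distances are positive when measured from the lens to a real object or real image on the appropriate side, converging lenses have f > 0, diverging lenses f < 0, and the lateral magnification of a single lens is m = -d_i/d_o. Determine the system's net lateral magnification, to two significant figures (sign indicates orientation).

Applying the thin-lens equation to the first lens, 1/9 = 1/23.5 + 1/d_i1, which gives d_i1 = 14.586 cm.
Its lateral magnification is m_1 = -d_i1/d_o1 = -(14.586)/23.5 = -0.6207.
Since 14.586 cm > 11 cm, the first image lies past the second lens and serves as a virtual object: d_o2 = L - d_i1 = -3.586 cm.
Applying the thin-lens equation again with f_2 = 17.5 cm and d_o2 = -3.586 cm gives d_i2 = 2.976 cm.
m_2 = -(2.976)/(-3.586) = 0.8299.
Overall magnification: m = m_1 m_2 = -0.5151.

-0.52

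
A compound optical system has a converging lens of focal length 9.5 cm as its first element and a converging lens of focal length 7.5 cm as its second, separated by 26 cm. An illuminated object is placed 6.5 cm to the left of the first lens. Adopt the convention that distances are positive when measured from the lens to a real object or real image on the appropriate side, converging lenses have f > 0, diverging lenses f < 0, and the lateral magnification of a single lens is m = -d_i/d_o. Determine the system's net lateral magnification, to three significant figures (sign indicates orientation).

Applying the thin-lens equation to the first lens, 1/9.5 = 1/6.5 + 1/d_i1, which gives d_i1 = -20.583 cm.
Its lateral magnification is m_1 = -d_i1/d_o1 = -(-20.583)/6.5 = 3.1667.
The intermediate image is virtual, 20.583 cm to the left of lens 1, so d_o2 = L - d_i1 = 26 - (-20.583) = 46.583 cm.
Applying the thin-lens equation again with f_2 = 7.5 cm and d_o2 = 46.583 cm gives d_i2 = 8.939 cm.
m_2 = -(8.939)/(46.583) = -0.1919.
The system's lateral magnification is m_1 m_2 = (3.1667)(-0.1919) = -0.6077.

-0.608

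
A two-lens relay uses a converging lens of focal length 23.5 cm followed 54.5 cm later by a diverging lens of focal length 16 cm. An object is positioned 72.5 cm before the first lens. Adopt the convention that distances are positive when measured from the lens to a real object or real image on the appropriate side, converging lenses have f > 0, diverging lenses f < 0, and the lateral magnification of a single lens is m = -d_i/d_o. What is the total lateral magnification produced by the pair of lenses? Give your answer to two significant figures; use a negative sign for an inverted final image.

Lens 1: 1/d_i1 = 1/f_1 - 1/d_o1 = 1/23.5 - 1/72.5 = 0.02876 cm^-1, so d_i1 = 34.770 cm.
m_1 = -(34.770)/72.5 = -0.4796.
Object distance for lens 2: d_o2 = 54.5 - 34.770 = 19.730 cm.
Lens 2: 1/d_i2 = 1/f_2 - 1/d_o2 = 1/(-16) - 1/(19.730) = -0.11319 cm^-1, so d_i2 = -8.835 cm.
m_2 = -(-8.835)/(19.730) = 0.4478.
Total m = m_1 x m_2 = (-0.4796)(0.4478) = -0.2148.

-0.21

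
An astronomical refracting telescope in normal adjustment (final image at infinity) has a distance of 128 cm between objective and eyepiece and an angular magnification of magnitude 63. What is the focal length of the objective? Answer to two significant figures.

In normal adjustment the tube length equals f_obj + f_eye and |M| = f_obj/f_eye.
So f_obj = 63 f_eye and 63 f_eye + f_eye = 128 cm, giving f_eye = 128/64 = 2.000 cm and f_obj = 126.000 cm.

130 cm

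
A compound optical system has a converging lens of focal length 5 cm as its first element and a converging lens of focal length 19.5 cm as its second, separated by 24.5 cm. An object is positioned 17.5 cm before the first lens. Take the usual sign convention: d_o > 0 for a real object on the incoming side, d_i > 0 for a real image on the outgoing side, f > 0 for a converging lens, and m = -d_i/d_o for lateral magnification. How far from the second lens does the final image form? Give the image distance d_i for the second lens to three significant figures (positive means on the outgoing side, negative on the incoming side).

-171 cm

Lens 1: 1/d_i1 = 1/f_1 - 1/d_o1 = 1/5 - 1/17.5 = 0.14286 cm^-1, so d_i1 = 7.000 cm.
That image sits 17.500 cm in front of the second lens, so d_o2 = 17.500 cm.
Lens 2: 1/d_i2 = 1/f_2 - 1/d_o2 = 1/19.5 - 1/(17.500) = -0.00586 cm^-1, so d_i2 = -170.625 cm.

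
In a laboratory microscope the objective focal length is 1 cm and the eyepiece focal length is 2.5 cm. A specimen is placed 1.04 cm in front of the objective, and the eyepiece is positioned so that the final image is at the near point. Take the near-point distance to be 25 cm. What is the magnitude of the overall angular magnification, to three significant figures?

Objective: 1/d_i = 1/f_obj - 1/d_o = 1/1 - 1/1.04 = 0.03846 cm^-1, so d_i = 26.000 cm.
m_obj = -d_i/d_o = -26.000/1.04 = -25.000.
Eyepiece angular magnification (image at near point): M_eye = 1 + D/f_e = 1 + 25/2.5 = 11.000.
Overall M = m_obj x M_eye = (-25.000)(11.000) = -275.00.
|M| = 275.00.

275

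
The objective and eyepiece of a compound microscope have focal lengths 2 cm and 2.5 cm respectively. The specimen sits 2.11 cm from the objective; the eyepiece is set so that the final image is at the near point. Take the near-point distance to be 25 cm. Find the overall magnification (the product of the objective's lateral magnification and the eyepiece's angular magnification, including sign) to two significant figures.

Objective: 1/d_i = 1/f_obj - 1/d_o = 1/2 - 1/2.11 = 0.02607 cm^-1, so d_i = 38.364 cm.
m_obj = -d_i/d_o = -38.364/2.11 = -18.182.
Eyepiece angular magnification (image at near point): M_eye = 1 + D/f_e = 1 + 25/2.5 = 11.000.
Overall M = m_obj x M_eye = (-18.182)(11.000) = -200.00.

-200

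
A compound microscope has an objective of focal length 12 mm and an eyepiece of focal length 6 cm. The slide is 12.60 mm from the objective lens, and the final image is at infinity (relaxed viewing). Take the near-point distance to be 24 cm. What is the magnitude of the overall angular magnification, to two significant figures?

80

Convert to cm: f_obj = 12 mm = 1.2 cm; d_o = 12.60 mm = 1.26 cm.
Objective: 1/d_i = 1/f_obj - 1/d_o = 1/1.2 - 1/1.26 = 0.03968 cm^-1, so d_i = 25.200 cm.
m_obj = -d_i/d_o = -25.200/1.26 = -20.000.
Eyepiece angular magnification (image at infinity): M_eye = D/f_e = 24/6 = 4.000.
Overall M = m_obj x M_eye = (-20.000)(4.000) = -80.00.
|M| = 80.00.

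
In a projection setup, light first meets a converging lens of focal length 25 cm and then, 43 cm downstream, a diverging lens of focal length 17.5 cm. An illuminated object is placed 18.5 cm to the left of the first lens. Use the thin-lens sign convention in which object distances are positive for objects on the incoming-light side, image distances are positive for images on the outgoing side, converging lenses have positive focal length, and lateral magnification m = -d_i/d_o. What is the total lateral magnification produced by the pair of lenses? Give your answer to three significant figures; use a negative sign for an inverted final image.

First lens: d_i1 = 1/(1/25 - 1/18.5) = -71.154 cm.
m_1 = -(-71.154)/18.5 = 3.8462.
The intermediate image is virtual, 71.154 cm to the left of lens 1, so d_o2 = L - d_i1 = 43 - (-71.154) = 114.154 cm.
Second lens: d_i2 = 1/(1/(-17.5) - 1/(114.154)) = -15.174 cm.
m_2 = -(-15.174)/(114.154) = 0.1329.
Overall magnification: m = m_1 m_2 = 0.5112.

0.511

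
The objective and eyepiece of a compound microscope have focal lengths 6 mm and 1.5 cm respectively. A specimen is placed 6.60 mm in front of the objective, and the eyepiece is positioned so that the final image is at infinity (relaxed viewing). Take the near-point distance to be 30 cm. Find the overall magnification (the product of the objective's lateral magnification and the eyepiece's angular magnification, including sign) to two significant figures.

Convert to cm: f_obj = 6 mm = 0.6 cm; d_o = 6.60 mm = 0.66 cm.
Objective: 1/d_i = 1/f_obj - 1/d_o = 1/0.6 - 1/0.66 = 0.15152 cm^-1, so d_i = 6.600 cm.
m_obj = -d_i/d_o = -6.600/0.66 = -10.000.
Eyepiece angular magnification (image at infinity): M_eye = D/f_e = 30/1.5 = 20.000.
Overall M = m_obj x M_eye = (-10.000)(20.000) = -200.00.

-200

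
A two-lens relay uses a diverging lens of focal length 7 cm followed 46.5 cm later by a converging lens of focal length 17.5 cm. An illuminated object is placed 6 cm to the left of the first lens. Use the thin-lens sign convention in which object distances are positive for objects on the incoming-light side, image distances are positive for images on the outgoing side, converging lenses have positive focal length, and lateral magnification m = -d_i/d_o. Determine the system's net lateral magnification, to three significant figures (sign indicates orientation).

Lens 1: 1/d_i1 = 1/f_1 - 1/d_o1 = 1/(-7) - 1/6 = -0.30952 cm^-1, so d_i1 = -3.231 cm.
m_1 = -(-3.231)/6 = 0.5385.
The intermediate image is virtual, 3.231 cm to the left of lens 1, so d_o2 = L - d_i1 = 46.5 - (-3.231) = 49.731 cm.
Lens 2: 1/d_i2 = 1/f_2 - 1/d_o2 = 1/17.5 - 1/(49.731) = 0.03703 cm^-1, so d_i2 = 27.002 cm.
m_2 = -(27.002)/(49.731) = -0.5430.
Overall magnification: m = m_1 m_2 = -0.2924.

-0.292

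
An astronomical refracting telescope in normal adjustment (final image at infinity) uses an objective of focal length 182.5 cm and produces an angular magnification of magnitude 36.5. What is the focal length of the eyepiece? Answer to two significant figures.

5.0 cm

|M| = f_obj/f_eye, so f_eye = f_obj/|M| = 182.5/36.5 = 5.000 cm.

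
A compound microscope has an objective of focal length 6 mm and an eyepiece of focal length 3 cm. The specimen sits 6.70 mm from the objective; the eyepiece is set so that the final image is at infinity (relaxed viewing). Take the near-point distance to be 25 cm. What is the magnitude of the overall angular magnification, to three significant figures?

Convert to cm: f_obj = 6 mm = 0.6 cm; d_o = 6.70 mm = 0.67 cm.
Objective: 1/d_i = 1/f_obj - 1/d_o = 1/0.6 - 1/0.67 = 0.17413 cm^-1, so d_i = 5.743 cm.
m_obj = -d_i/d_o = -5.743/0.67 = -8.571.
Eyepiece angular magnification (image at infinity): M_eye = D/f_e = 25/3 = 8.333.
Overall M = m_obj x M_eye = (-8.571)(8.333) = -71.43.
|M| = 71.43.

71.4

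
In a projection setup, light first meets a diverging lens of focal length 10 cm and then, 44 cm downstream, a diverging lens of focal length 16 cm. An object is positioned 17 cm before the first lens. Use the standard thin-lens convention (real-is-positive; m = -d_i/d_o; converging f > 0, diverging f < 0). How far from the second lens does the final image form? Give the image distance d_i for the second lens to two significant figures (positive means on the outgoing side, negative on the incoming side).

Applying the thin-lens equation to the first lens, 1/(-10) = 1/17 + 1/d_i1, which gives d_i1 = -6.296 cm.
The intermediate image is virtual, 6.296 cm to the left of lens 1, so d_o2 = L - d_i1 = 44 - (-6.296) = 50.296 cm.
Applying the thin-lens equation again with f_2 = -16 cm and d_o2 = 50.296 cm gives d_i2 = -12.139 cm.

-12 cm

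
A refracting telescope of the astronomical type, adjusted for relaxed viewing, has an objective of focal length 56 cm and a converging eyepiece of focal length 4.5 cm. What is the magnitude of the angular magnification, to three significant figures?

12.4

|M| = f_obj/|f_eye| = 56/4.5 = 12.444.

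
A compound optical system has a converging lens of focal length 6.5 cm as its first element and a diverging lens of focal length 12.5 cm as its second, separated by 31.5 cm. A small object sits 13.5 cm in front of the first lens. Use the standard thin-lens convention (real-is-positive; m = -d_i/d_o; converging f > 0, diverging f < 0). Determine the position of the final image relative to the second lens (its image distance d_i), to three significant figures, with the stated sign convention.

First lens: d_i1 = 1/(1/6.5 - 1/13.5) = 12.536 cm.
That image sits 18.964 cm in front of the second lens, so d_o2 = 18.964 cm.
Second lens: d_i2 = 1/(1/(-12.5) - 1/(18.964)) = -7.534 cm.

-7.53 cm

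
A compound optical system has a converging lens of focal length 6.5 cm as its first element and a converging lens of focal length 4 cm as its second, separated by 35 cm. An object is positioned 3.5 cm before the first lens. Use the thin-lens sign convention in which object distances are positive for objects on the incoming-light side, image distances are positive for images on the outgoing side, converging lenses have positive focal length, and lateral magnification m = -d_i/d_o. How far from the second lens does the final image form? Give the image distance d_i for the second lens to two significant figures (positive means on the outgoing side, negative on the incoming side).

4.4 cm

Applying the thin-lens equation to the first lens, 1/6.5 = 1/3.5 + 1/d_i1, which gives d_i1 = -7.583 cm.
With d_i1 < 0 the first image is virtual and lies on the object side; the object distance for lens 2 is d_o2 = 35 - (-7.583) = 42.583 cm.
Applying the thin-lens equation again with f_2 = 4 cm and d_o2 = 42.583 cm gives d_i2 = 4.415 cm.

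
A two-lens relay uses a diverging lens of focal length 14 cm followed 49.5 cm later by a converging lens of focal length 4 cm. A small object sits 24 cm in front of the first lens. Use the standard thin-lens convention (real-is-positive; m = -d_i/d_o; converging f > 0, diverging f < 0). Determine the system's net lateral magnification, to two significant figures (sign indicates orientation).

-0.027

First lens: d_i1 = 1/(1/(-14) - 1/24) = -8.842 cm.
m_1 = -(-8.842)/24 = 0.3684.
The intermediate image is virtual, 8.842 cm to the left of lens 1, so d_o2 = L - d_i1 = 49.5 - (-8.842) = 58.342 cm.
Second lens: d_i2 = 1/(1/4 - 1/(58.342)) = 4.294 cm.
m_2 = -(4.294)/(58.342) = -0.0736.
Overall magnification: m = m_1 m_2 = -0.0271.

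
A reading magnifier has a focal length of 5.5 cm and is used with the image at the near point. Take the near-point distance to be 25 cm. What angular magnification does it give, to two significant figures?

M = 1 + D/f = 1 + 25/5.5 = 5.545.

5.5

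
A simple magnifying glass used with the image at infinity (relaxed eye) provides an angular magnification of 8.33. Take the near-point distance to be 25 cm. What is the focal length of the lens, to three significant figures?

For the image at infinity, M = D/f.
f = D/M = 25/8.33 = 3.001 cm.

3.00 cm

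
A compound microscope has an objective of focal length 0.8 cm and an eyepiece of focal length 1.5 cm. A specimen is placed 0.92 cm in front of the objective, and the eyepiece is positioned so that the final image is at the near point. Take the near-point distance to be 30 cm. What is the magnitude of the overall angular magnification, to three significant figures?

Objective: 1/d_i = 1/f_obj - 1/d_o = 1/0.8 - 1/0.92 = 0.16304 cm^-1, so d_i = 6.133 cm.
m_obj = -d_i/d_o = -6.133/0.92 = -6.667.
Eyepiece angular magnification (image at near point): M_eye = 1 + D/f_e = 1 + 30/1.5 = 21.000.
Overall M = m_obj x M_eye = (-6.667)(21.000) = -140.00.
|M| = 140.00.

140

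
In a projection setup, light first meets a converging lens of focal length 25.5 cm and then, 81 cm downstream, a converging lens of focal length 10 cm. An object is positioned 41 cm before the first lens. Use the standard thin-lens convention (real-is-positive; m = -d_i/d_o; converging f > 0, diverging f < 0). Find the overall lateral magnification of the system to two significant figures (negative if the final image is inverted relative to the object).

4.6

First lens: d_i1 = 1/(1/25.5 - 1/41) = 67.452 cm.
m_1 = -(67.452)/41 = -1.6452.
That image sits 13.548 cm in front of the second lens, so d_o2 = 13.548 cm.
Second lens: d_i2 = 1/(1/10 - 1/(13.548)) = 38.182 cm.
m_2 = -(38.182)/(13.548) = -2.8182.
The system's lateral magnification is m_1 m_2 = (-1.6452)(-2.8182) = 4.6364.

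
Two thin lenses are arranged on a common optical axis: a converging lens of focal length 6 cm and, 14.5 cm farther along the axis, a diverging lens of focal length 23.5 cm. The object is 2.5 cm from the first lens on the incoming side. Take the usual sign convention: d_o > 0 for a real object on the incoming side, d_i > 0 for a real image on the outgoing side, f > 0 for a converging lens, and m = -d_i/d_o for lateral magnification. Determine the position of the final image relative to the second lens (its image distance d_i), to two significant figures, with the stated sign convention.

-10 cm

First lens: d_i1 = 1/(1/6 - 1/2.5) = -4.286 cm.
With d_i1 < 0 the first image is virtual and lies on the object side; the object distance for lens 2 is d_o2 = 14.5 - (-4.286) = 18.786 cm.
Second lens: d_i2 = 1/(1/(-23.5) - 1/(18.786)) = -10.440 cm.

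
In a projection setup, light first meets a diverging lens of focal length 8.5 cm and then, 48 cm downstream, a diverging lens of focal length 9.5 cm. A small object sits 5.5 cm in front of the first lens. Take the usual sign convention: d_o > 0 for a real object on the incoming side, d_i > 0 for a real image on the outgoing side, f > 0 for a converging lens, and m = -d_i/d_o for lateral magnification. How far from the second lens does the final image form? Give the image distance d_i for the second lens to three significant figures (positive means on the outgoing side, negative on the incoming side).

-8.02 cm

Applying the thin-lens equation to the first lens, 1/(-8.5) = 1/5.5 + 1/d_i1, which gives d_i1 = -3.339 cm.
With d_i1 < 0 the first image is virtual and lies on the object side; the object distance for lens 2 is d_o2 = 48 - (-3.339) = 51.339 cm.
Applying the thin-lens equation again with f_2 = -9.5 cm and d_o2 = 51.339 cm gives d_i2 = -8.017 cm.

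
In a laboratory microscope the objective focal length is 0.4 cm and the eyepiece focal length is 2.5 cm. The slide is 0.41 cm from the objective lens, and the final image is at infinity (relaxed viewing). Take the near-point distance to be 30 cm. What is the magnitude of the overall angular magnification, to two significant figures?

480

Objective: 1/d_i = 1/f_obj - 1/d_o = 1/0.4 - 1/0.41 = 0.06098 cm^-1, so d_i = 16.400 cm.
m_obj = -d_i/d_o = -16.400/0.41 = -40.000.
Eyepiece angular magnification (image at infinity): M_eye = D/f_e = 30/2.5 = 12.000.
Overall M = m_obj x M_eye = (-40.000)(12.000) = -480.00.
|M| = 480.00.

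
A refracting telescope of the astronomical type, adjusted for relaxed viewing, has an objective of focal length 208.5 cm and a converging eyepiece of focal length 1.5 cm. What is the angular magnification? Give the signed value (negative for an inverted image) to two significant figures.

-140

M = -f_obj/f_eye = -208.5/(1.5) = -139.000.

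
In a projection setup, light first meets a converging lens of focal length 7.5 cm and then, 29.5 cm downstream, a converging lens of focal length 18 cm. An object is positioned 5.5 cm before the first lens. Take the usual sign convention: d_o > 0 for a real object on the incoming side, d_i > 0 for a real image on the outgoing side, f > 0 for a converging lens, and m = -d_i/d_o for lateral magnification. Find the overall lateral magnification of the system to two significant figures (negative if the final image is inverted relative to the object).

-2.1

Lens 1: 1/d_i1 = 1/f_1 - 1/d_o1 = 1/7.5 - 1/5.5 = -0.04848 cm^-1, so d_i1 = -20.625 cm.
m_1 = -(-20.625)/5.5 = 3.7500.
The intermediate image is virtual, 20.625 cm to the left of lens 1, so d_o2 = L - d_i1 = 29.5 - (-20.625) = 50.125 cm.
Lens 2: 1/d_i2 = 1/f_2 - 1/d_o2 = 1/18 - 1/(50.125) = 0.03561 cm^-1, so d_i2 = 28.086 cm.
m_2 = -(28.086)/(50.125) = -0.5603.
Total m = m_1 x m_2 = (3.7500)(-0.5603) = -2.1012.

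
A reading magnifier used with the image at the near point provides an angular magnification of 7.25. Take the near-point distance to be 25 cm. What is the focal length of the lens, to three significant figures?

For the image at the near point, M = 1 + D/f.
f = D/(M - 1) = 25/(7.25 - 1) = 4.000 cm.

4.00 cm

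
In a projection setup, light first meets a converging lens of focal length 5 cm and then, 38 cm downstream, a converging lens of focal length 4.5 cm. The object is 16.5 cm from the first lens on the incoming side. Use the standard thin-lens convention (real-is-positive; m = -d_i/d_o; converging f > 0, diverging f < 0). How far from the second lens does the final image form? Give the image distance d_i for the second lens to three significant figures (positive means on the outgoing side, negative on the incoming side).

Lens 1: 1/d_i1 = 1/f_1 - 1/d_o1 = 1/5 - 1/16.5 = 0.13939 cm^-1, so d_i1 = 7.174 cm.
That image sits 30.826 cm in front of the second lens, so d_o2 = 30.826 cm.
Lens 2: 1/d_i2 = 1/f_2 - 1/d_o2 = 1/4.5 - 1/(30.826) = 0.18978 cm^-1, so d_i2 = 5.269 cm.

5.27 cm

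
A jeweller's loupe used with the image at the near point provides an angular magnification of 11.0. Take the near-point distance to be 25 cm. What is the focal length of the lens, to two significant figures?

For the image at the near point, M = 1 + D/f.
f = D/(M - 1) = 25/(11.0 - 1) = 2.500 cm.

2.5 cm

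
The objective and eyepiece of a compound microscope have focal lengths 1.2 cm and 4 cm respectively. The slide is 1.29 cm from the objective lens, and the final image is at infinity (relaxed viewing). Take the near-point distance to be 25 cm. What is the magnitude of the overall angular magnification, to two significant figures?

83

Objective: 1/d_i = 1/f_obj - 1/d_o = 1/1.2 - 1/1.29 = 0.05814 cm^-1, so d_i = 17.200 cm.
m_obj = -d_i/d_o = -17.200/1.29 = -13.333.
Eyepiece angular magnification (image at infinity): M_eye = D/f_e = 25/4 = 6.250.
Overall M = m_obj x M_eye = (-13.333)(6.250) = -83.33.
|M| = 83.33.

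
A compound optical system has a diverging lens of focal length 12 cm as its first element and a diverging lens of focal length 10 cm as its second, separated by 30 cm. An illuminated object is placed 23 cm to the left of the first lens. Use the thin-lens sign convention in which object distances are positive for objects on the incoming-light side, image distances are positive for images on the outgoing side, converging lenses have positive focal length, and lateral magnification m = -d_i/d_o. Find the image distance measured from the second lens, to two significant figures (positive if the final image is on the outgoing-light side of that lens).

-7.9 cm

First lens: d_i1 = 1/(1/(-12) - 1/23) = -7.886 cm.
The intermediate image is virtual, 7.886 cm to the left of lens 1, so d_o2 = L - d_i1 = 30 - (-7.886) = 37.886 cm.
Second lens: d_i2 = 1/(1/(-10) - 1/(37.886)) = -7.912 cm.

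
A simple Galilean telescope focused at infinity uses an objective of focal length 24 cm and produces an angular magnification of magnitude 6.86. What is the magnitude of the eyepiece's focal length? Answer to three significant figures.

3.50 cm

|M| = f_obj/|f_eye|, so |f_eye| = f_obj/|M| = 24/6.86 = 3.499 cm.
(The eyepiece is diverging, so its signed focal length is -3.499 cm.)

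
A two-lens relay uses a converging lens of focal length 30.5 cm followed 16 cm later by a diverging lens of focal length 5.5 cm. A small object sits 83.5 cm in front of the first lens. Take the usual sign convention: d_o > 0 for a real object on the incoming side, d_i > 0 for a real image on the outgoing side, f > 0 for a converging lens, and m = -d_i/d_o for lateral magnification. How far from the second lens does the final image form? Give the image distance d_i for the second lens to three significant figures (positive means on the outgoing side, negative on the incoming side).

Lens 1: 1/d_i1 = 1/f_1 - 1/d_o1 = 1/30.5 - 1/83.5 = 0.02081 cm^-1, so d_i1 = 48.052 cm.
This image would form 48.052 cm past lens 1, i.e. 32.052 cm beyond lens 2, so it is a virtual object for lens 2: d_o2 = 16 - 48.052 = -32.052 cm.
Lens 2: 1/d_i2 = 1/f_2 - 1/d_o2 = 1/(-5.5) - 1/(-32.052) = -0.15062 cm^-1, so d_i2 = -6.639 cm.

-6.64 cm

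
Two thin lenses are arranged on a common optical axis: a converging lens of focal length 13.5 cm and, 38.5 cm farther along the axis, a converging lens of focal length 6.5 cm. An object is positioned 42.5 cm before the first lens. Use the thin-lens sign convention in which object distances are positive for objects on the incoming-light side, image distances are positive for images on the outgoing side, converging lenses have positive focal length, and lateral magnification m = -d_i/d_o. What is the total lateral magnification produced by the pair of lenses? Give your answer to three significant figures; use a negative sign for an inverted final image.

First lens: d_i1 = 1/(1/13.5 - 1/42.5) = 19.784 cm.
m_1 = -(19.784)/42.5 = -0.4655.
That image sits 18.716 cm in front of the second lens, so d_o2 = 18.716 cm.
Second lens: d_i2 = 1/(1/6.5 - 1/(18.716)) = 9.959 cm.
m_2 = -(9.959)/(18.716) = -0.5321.
Overall magnification: m = m_1 m_2 = 0.2477.

0.248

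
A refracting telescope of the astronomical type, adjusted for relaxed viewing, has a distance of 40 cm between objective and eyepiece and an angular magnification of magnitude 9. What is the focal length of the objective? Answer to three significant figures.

In normal adjustment the tube length equals f_obj + f_eye and |M| = f_obj/f_eye.
So f_obj = 9 f_eye and 9 f_eye + f_eye = 40 cm, giving f_eye = 40/10 = 4.000 cm and f_obj = 36.000 cm.

36.0 cm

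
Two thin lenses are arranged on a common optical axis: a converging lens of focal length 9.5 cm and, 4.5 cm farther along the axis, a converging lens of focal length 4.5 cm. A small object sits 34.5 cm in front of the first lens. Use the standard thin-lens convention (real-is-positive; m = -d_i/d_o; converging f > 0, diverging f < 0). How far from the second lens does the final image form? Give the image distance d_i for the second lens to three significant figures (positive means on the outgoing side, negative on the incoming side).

First lens: d_i1 = 1/(1/9.5 - 1/34.5) = 13.110 cm.
Since 13.110 cm > 4.5 cm, the first image lies past the second lens and serves as a virtual object: d_o2 = L - d_i1 = -8.610 cm.
Second lens: d_i2 = 1/(1/4.5 - 1/(-8.610)) = 2.955 cm.

2.96 cm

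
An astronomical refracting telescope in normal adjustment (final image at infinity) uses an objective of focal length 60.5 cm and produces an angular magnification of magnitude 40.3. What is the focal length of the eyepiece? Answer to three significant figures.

1.50 cm

|M| = f_obj/f_eye, so f_eye = f_obj/|M| = 60.5/40.3 = 1.501 cm.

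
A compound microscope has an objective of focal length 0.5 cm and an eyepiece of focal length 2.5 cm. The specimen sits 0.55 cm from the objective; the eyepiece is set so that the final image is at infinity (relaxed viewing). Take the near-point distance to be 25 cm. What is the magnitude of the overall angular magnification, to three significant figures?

100

Objective: 1/d_i = 1/f_obj - 1/d_o = 1/0.5 - 1/0.55 = 0.18182 cm^-1, so d_i = 5.500 cm.
m_obj = -d_i/d_o = -5.500/0.55 = -10.000.
Eyepiece angular magnification (image at infinity): M_eye = D/f_e = 25/2.5 = 10.000.
Overall M = m_obj x M_eye = (-10.000)(10.000) = -100.00.
|M| = 100.00.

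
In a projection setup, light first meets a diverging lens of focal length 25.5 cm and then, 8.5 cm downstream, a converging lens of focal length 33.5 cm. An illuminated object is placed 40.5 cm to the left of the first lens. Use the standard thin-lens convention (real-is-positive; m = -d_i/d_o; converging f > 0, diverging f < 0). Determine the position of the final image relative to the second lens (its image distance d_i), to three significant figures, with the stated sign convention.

-86.5 cm

Lens 1: 1/d_i1 = 1/f_1 - 1/d_o1 = 1/(-25.5) - 1/40.5 = -0.06391 cm^-1, so d_i1 = -15.648 cm.
The intermediate image is virtual, 15.648 cm to the left of lens 1, so d_o2 = L - d_i1 = 8.5 - (-15.648) = 24.148 cm.
Lens 2: 1/d_i2 = 1/f_2 - 1/d_o2 = 1/33.5 - 1/(24.148) = -0.01156 cm^-1, so d_i2 = -86.498 cm.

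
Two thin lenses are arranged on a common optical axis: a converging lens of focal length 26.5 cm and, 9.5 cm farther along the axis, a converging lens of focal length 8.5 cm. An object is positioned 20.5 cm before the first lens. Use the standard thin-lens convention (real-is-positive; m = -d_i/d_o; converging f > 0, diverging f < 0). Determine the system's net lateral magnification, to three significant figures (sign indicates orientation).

-0.410

First lens: d_i1 = 1/(1/26.5 - 1/20.5) = -90.542 cm.
m_1 = -(-90.542)/20.5 = 4.4167.
The intermediate image is virtual, 90.542 cm to the left of lens 1, so d_o2 = L - d_i1 = 9.5 - (-90.542) = 100.042 cm.
Second lens: d_i2 = 1/(1/8.5 - 1/(100.042)) = 9.289 cm.
m_2 = -(9.289)/(100.042) = -0.0929.
Overall magnification: m = m_1 m_2 = -0.4101.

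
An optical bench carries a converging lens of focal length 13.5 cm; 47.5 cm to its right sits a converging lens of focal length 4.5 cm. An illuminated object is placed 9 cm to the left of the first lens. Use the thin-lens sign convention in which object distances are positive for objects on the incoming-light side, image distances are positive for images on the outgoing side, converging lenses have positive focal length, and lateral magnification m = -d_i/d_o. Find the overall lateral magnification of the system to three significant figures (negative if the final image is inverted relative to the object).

-0.193

Applying the thin-lens equation to the first lens, 1/13.5 = 1/9 + 1/d_i1, which gives d_i1 = -27.000 cm.
Its lateral magnification is m_1 = -d_i1/d_o1 = -(-27.000)/9 = 3.0000.
The intermediate image is virtual, 27.000 cm to the left of lens 1, so d_o2 = L - d_i1 = 47.5 - (-27.000) = 74.500 cm.
Applying the thin-lens equation again with f_2 = 4.5 cm and d_o2 = 74.500 cm gives d_i2 = 4.789 cm.
m_2 = -(4.789)/(74.500) = -0.0643.
The system's lateral magnification is m_1 m_2 = (3.0000)(-0.0643) = -0.1929.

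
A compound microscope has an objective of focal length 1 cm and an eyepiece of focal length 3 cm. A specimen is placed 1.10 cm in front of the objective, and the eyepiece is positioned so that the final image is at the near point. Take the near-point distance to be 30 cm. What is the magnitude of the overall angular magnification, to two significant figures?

Objective: 1/d_i = 1/f_obj - 1/d_o = 1/1 - 1/1.10 = 0.09091 cm^-1, so d_i = 11.000 cm.
m_obj = -d_i/d_o = -11.000/1.10 = -10.000.
Eyepiece angular magnification (image at near point): M_eye = 1 + D/f_e = 1 + 30/3 = 11.000.
Overall M = m_obj x M_eye = (-10.000)(11.000) = -110.00.
|M| = 110.00.

110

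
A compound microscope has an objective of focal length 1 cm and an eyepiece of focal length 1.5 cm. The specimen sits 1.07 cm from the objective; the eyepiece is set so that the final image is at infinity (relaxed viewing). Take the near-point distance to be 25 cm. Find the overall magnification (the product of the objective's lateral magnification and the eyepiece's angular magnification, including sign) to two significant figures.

-240

Objective: 1/d_i = 1/f_obj - 1/d_o = 1/1 - 1/1.07 = 0.06542 cm^-1, so d_i = 15.286 cm.
m_obj = -d_i/d_o = -15.286/1.07 = -14.286.
Eyepiece angular magnification (image at infinity): M_eye = D/f_e = 25/1.5 = 16.667.
Overall M = m_obj x M_eye = (-14.286)(16.667) = -238.10.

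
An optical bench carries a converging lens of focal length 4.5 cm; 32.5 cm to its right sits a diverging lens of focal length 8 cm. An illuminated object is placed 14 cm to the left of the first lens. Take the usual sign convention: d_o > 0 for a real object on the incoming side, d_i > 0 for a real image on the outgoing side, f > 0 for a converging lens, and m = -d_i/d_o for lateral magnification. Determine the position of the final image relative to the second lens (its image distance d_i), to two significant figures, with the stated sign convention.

Applying the thin-lens equation to the first lens, 1/4.5 = 1/14 + 1/d_i1, which gives d_i1 = 6.632 cm.
That image sits 25.868 cm in front of the second lens, so d_o2 = 25.868 cm.
Applying the thin-lens equation again with f_2 = -8 cm and d_o2 = 25.868 cm gives d_i2 = -6.110 cm.

-6.1 cm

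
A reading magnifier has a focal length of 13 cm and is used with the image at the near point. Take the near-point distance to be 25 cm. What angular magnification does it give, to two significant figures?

2.9

M = 1 + D/f = 1 + 25/13 = 2.923.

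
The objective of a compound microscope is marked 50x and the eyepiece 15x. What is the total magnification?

750

The overall magnification of a compound microscope is the product of the objective and eyepiece magnifications:
M = M_obj x M_eye = 50 x 15 = 750.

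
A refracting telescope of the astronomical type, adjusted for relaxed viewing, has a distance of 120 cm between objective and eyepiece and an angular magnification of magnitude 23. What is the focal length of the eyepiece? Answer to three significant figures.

5.00 cm

In normal adjustment the tube length equals f_obj + f_eye and |M| = f_obj/f_eye.
So f_obj = 23 f_eye and 23 f_eye + f_eye = 120 cm, giving f_eye = 120/24 = 5.000 cm and f_obj = 115.000 cm.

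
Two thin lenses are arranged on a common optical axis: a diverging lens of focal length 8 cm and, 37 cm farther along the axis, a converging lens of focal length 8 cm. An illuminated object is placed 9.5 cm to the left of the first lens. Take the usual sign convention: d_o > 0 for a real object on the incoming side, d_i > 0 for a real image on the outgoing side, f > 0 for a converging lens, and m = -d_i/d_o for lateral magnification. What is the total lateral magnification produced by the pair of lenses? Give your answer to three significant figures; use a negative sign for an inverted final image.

Applying the thin-lens equation to the first lens, 1/(-8) = 1/9.5 + 1/d_i1, which gives d_i1 = -4.343 cm.
Its lateral magnification is m_1 = -d_i1/d_o1 = -(-4.343)/9.5 = 0.4571.
The intermediate image is virtual, 4.343 cm to the left of lens 1, so d_o2 = L - d_i1 = 37 - (-4.343) = 41.343 cm.
Applying the thin-lens equation again with f_2 = 8 cm and d_o2 = 41.343 cm gives d_i2 = 9.919 cm.
m_2 = -(9.919)/(41.343) = -0.2399.
Overall magnification: m = m_1 m_2 = -0.1097.

-0.110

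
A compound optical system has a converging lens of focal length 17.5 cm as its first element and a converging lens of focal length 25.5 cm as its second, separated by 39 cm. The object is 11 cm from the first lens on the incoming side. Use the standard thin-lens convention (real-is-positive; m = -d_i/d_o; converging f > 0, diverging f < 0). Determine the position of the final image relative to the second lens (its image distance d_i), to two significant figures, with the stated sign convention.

41 cm

Lens 1: 1/d_i1 = 1/f_1 - 1/d_o1 = 1/17.5 - 1/11 = -0.03377 cm^-1, so d_i1 = -29.615 cm.
With d_i1 < 0 the first image is virtual and lies on the object side; the object distance for lens 2 is d_o2 = 39 - (-29.615) = 68.615 cm.
Lens 2: 1/d_i2 = 1/f_2 - 1/d_o2 = 1/25.5 - 1/(68.615) = 0.02464 cm^-1, so d_i2 = 40.582 cm.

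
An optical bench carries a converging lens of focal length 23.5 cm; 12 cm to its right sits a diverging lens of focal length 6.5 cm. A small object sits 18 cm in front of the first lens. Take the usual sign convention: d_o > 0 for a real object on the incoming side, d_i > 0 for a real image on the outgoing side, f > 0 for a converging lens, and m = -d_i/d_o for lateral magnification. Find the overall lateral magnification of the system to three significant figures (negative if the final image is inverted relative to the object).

First lens: d_i1 = 1/(1/23.5 - 1/18) = -76.909 cm.
m_1 = -(-76.909)/18 = 4.2727.
With d_i1 < 0 the first image is virtual and lies on the object side; the object distance for lens 2 is d_o2 = 12 - (-76.909) = 88.909 cm.
Second lens: d_i2 = 1/(1/(-6.5) - 1/(88.909)) = -6.057 cm.
m_2 = -(-6.057)/(88.909) = 0.0681.
Overall magnification: m = m_1 m_2 = 0.2911.

0.291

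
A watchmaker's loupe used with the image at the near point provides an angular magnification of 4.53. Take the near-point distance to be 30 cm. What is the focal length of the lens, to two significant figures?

8.5 cm

For the image at the near point, M = 1 + D/f.
f = D/(M - 1) = 30/(4.53 - 1) = 8.499 cm.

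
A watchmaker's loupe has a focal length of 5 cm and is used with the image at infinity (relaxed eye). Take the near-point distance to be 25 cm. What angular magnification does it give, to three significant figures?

M = D/f = 25/5 = 5.000.

5.00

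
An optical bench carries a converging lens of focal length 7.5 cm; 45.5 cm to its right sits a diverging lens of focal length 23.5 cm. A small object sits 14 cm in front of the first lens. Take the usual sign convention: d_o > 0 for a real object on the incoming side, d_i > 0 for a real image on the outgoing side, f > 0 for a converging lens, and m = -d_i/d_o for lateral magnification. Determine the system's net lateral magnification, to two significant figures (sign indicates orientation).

-0.51

First lens: d_i1 = 1/(1/7.5 - 1/14) = 16.154 cm.
m_1 = -(16.154)/14 = -1.1538.
The intermediate image is 16.154 cm to the right of lens 1, so d_o2 = L - d_i1 = 45.5 - 16.154 = 29.346 cm.
Second lens: d_i2 = 1/(1/(-23.5) - 1/(29.346)) = -13.050 cm.
m_2 = -(-13.050)/(29.346) = 0.4447.
Total m = m_1 x m_2 = (-1.1538)(0.4447) = -0.5131.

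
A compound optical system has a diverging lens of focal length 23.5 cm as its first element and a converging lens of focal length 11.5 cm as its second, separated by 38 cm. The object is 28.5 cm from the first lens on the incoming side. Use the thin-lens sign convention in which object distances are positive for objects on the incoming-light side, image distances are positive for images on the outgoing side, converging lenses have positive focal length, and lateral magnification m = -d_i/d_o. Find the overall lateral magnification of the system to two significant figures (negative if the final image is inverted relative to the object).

Lens 1: 1/d_i1 = 1/f_1 - 1/d_o1 = 1/(-23.5) - 1/28.5 = -0.07764 cm^-1, so d_i1 = -12.880 cm.
m_1 = -(-12.880)/28.5 = 0.4519.
The intermediate image is virtual, 12.880 cm to the left of lens 1, so d_o2 = L - d_i1 = 38 - (-12.880) = 50.880 cm.
Lens 2: 1/d_i2 = 1/f_2 - 1/d_o2 = 1/11.5 - 1/(50.880) = 0.06730 cm^-1, so d_i2 = 14.858 cm.
m_2 = -(14.858)/(50.880) = -0.2920.
The system's lateral magnification is m_1 m_2 = (0.4519)(-0.2920) = -0.1320.

-0.13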